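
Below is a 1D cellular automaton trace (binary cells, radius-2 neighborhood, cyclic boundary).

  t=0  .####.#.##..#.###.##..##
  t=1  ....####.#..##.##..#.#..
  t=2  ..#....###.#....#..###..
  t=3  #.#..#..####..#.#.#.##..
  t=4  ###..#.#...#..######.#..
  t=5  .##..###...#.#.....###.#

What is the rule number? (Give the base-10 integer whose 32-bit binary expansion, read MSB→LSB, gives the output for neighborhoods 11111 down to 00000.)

876108850

  #####|.  b31=0 t=4,i=16
  ####.|.  b30=0 t=0,i=3
  ###.#|#  b29=1 t=0,i=4
  ###..|#  b28=1 t=2,i=21
  ##.##|.  b27=0 t=0,i=0
  ##.#.|#  b26=1 t=0,i=5
  ##..#|.  b25=0 t=0,i=10
  ##...|.  b24=0 t=2,i=22
  #.###|.  b23=0 t=0,i=1
  #.##.|.  b22=0 t=0,i=8
  #.#.#|#  b21=1 t=0,i=6
  #.#..|#  b20=1 t=1,i=9
  #..##|#  b19=1 t=0,i=21
  #..#.|.  b18=0 t=0,i=11
  #...#|.  b17=0 t=4,i=9
  #....|.  b16=0 t=1,i=23
  .####|.  b15=0 t=0,i=2
  .###.|#  b14=1 t=0,i=15
  .##.#|.  b13=0 t=0,i=23
  .##..|#  b12=1 t=0,i=9
  .#.##|#  b11=1 t=0,i=7
  .#.#.|#  b10=1 t=1,i=20
  .#..#|.  b9=0 t=1,i=10
  .#...|.  b8=0 t=1,i=22
  ..###|.  b7=0 t=1,i=4
  ..##.|.  b6=0 t=0,i=22
  ..#.#|#  b5=1 t=0,i=12
  ..#..|#  b4=1 t=2,i=2
  ...##|.  b3=0 t=1,i=3
  ...#.|.  b2=0 t=2,i=1
  ....#|#  b1=1 t=1,i=2
  .....|.  b0=0 t=1,i=0
  bits 00110100001110000101110000110010 = 876108850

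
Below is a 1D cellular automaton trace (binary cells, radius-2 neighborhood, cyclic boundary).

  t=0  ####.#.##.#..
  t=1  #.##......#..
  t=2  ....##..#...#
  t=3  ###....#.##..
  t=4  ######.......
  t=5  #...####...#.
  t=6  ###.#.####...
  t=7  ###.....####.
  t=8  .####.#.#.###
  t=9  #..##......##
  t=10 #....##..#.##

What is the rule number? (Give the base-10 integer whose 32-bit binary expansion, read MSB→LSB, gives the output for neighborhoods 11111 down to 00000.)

2031567234

  nb #####: next=.  (t=4,i=2, bit31=0)
  nb ####.: next=#  (t=0,i=2, bit30=1)
  nb ###.#: next=#  (t=0,i=3, bit29=1)
  nb ###..: next=#  (t=3,i=2, bit28=1)
  nb ##.##: next=#  (t=7,i=12, bit27=1)
  nb ##.#.: next=.  (t=0,i=4, bit26=0)
  nb ##..#: next=.  (t=2,i=6, bit25=0)
  nb ##...: next=#  (t=1,i=4, bit24=1)
  nb #.###: next=.  (t=6,i=6, bit23=0)
  nb #.##.: next=.  (t=0,i=7, bit22=0)
  nb #.#.#: next=.  (t=0,i=5, bit21=0)
  nb #.#..: next=#  (t=0,i=10, bit20=1)
  nb #..##: next=.  (t=0,i=12, bit19=0)
  nb #..#.: next=#  (t=1,i=12, bit18=1)
  nb #...#: next=#  (t=2,i=10, bit17=1)
  nb #....: next=#  (t=1,i=5, bit16=1)
  nb .####: next=.  (t=0,i=1, bit15=0)
  nb .###.: next=#  (t=3,i=1, bit14=1)
  nb .##.#: next=.  (t=0,i=8, bit13=0)
  nb .##..: next=.  (t=1,i=3, bit12=0)
  nb .#.##: next=.  (t=0,i=6, bit11=0)
  nb .#.#.: next=.  (t=5,i=12, bit10=0)
  nb .#..#: next=.  (t=0,i=11, bit9=0)
  nb .#...: next=#  (t=2,i=0, bit8=1)
  nb ..###: next=#  (t=0,i=0, bit7=1)
  nb ..##.: next=.  (t=2,i=4, bit6=0)
  nb ..#.#: next=.  (t=1,i=0, bit5=0)
  nb ..#..: next=.  (t=1,i=10, bit4=0)
  nb ...##: next=.  (t=2,i=3, bit3=0)
  nb ...#.: next=.  (t=1,i=9, bit2=0)
  nb ....#: next=#  (t=1,i=8, bit1=1)
  nb .....: next=.  (t=1,i=6, bit0=0)
  bits 01111001000101110100000110000010 = 2031567234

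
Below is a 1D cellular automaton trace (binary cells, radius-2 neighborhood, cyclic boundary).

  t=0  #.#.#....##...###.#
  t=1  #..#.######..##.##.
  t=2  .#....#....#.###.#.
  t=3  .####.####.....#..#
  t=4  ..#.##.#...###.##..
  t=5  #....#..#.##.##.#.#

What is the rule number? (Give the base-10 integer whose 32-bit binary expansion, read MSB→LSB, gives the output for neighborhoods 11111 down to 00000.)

704755675

  ##### -> .   bit 31 = 0  t=1,i=7
  ####. -> .   bit 30 = 0  t=1,i=9
  ###.# -> #   bit 29 = 1  t=0,i=16
  ###.. -> .   bit 28 = 0  t=1,i=10
  ##.## -> #   bit 27 = 1  t=0,i=17
  ##.#. -> .   bit 26 = 0  t=0,i=1
  ##..# -> #   bit 25 = 1  t=1,i=11
  ##... -> .   bit 24 = 0  t=0,i=11
  #.### -> .   bit 23 = 0  t=1,i=5
  #.##. -> .   bit 22 = 0  t=0,i=18
  #.#.# -> .   bit 21 = 0  t=0,i=2
  #.#.. -> .   bit 20 = 0  t=0,i=4
  #..## -> .   bit 19 = 0  t=1,i=12
  #..#. -> .   bit 18 = 0  t=1,i=2
  #...# -> .   bit 17 = 0  t=0,i=12
  #.... -> #   bit 16 = 1  t=0,i=6
  .#### -> #   bit 15 = 1  t=1,i=6
  .###. -> .   bit 14 = 0  t=0,i=15
  .##.# -> #   bit 13 = 1  t=0,i=0
  .##.. -> #   bit 12 = 1  t=0,i=10
  .#.## -> .   bit 11 = 0  t=1,i=4
  .#.#. -> #   bit 10 = 1  t=0,i=3
  .#..# -> #   bit 9 = 1  t=1,i=1
  .#... -> #   bit 8 = 1  t=0,i=5
  ..### -> #   bit 7 = 1  t=0,i=14
  ..##. -> #   bit 6 = 1  t=0,i=9
  ..#.# -> .   bit 5 = 0  t=1,i=3
  ..#.. -> #   bit 4 = 1  t=2,i=1
  ...## -> #   bit 3 = 1  t=0,i=8
  ...#. -> .   bit 2 = 0  t=2,i=5
  ....# -> #   bit 1 = 1  t=0,i=7
  ..... -> #   bit 0 = 1  t=3,i=12
  bits 00101010000000011011011111011011 = 704755675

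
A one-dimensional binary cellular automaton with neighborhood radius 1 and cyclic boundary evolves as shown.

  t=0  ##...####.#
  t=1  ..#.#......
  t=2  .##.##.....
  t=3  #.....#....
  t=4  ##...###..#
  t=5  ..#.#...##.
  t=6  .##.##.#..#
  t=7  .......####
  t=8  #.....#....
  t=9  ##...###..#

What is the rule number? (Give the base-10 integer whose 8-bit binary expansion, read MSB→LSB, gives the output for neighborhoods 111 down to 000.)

  ### -> .   bit 7 = 0  t=0,i=0
  ##. -> .   bit 6 = 0  t=0,i=1
  #.# -> .   bit 5 = 0  t=0,i=9
  #.. -> #   bit 4 = 1  t=0,i=2
  .## -> .   bit 3 = 0  t=0,i=5
  .#. -> #   bit 2 = 1  t=1,i=2
  ..# -> #   bit 1 = 1  t=0,i=4
  ... -> .   bit 0 = 0  t=0,i=3
  bits 00010110 = 22

22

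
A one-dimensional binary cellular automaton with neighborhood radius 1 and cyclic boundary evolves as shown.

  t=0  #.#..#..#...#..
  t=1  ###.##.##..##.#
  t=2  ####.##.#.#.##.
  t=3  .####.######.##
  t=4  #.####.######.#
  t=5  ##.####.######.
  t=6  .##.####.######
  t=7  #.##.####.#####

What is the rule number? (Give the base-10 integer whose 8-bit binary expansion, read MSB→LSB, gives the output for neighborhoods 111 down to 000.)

  ### -> #   bit 7 = 1  t=1,i=0
  ##. -> #   bit 6 = 1  t=1,i=2
  #.# -> #   bit 5 = 1  t=0,i=1
  #.. -> .   bit 4 = 0  t=0,i=3
  .## -> .   bit 3 = 0  t=1,i=4
  .#. -> #   bit 2 = 1  t=0,i=0
  ..# -> #   bit 1 = 1  t=0,i=4
  ... -> .   bit 0 = 0  t=0,i=10
  bits 11100110 = 230

230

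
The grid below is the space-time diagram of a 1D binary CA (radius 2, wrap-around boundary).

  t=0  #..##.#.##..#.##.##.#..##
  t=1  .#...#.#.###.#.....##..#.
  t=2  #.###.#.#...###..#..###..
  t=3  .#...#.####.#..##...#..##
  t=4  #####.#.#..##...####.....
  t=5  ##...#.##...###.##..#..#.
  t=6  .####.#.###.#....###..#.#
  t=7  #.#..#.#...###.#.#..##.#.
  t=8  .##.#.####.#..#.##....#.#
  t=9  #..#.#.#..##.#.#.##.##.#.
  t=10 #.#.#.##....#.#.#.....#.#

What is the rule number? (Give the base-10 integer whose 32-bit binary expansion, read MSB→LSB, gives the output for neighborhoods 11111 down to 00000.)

118922630

  [31] ##### => .  t=4,i=2
  [30] ####. => .  t=3,i=9
  [29] ###.# => .  t=1,i=11
  [28] ###.. => .  t=0,i=0
  [27] ##.## => .  t=0,i=16
  [26] ##.#. => #  t=0,i=5
  [25] ##..# => #  t=0,i=1
  [24] ##... => #  t=3,i=17
  [23] #.### => .  t=1,i=9
  [22] #.##. => .  t=0,i=8
  [21] #.#.# => .  t=0,i=6
  [20] #.#.. => #  t=0,i=20
  [19] #..## => .  t=0,i=2
  [18] #..#. => #  t=0,i=11
  [17] #...# => #  t=1,i=3
  [16] #.... => .  t=1,i=15
  [15] .#### => #  t=3,i=8
  [14] .###. => .  t=0,i=24
  [13] .##.# => .  t=0,i=4
  [12] .##.. => #  t=0,i=9
  [11] .#.## => #  t=0,i=7
  [10] .#.#. => #  t=1,i=6
  [9] .#..# => .  t=0,i=21
  [8] .#... => #  t=1,i=2
  [7] ..### => #  t=0,i=23
  [6] ..##. => .  t=0,i=3
  [5] ..#.# => .  t=0,i=12
  [4] ..#.. => .  t=1,i=1
  [3] ...## => .  t=1,i=18
  [2] ...#. => #  t=1,i=4
  [1] ....# => #  t=1,i=17
  [0] ..... => .  t=1,i=16
  bits 00000111000101101001110110000110 = 118922630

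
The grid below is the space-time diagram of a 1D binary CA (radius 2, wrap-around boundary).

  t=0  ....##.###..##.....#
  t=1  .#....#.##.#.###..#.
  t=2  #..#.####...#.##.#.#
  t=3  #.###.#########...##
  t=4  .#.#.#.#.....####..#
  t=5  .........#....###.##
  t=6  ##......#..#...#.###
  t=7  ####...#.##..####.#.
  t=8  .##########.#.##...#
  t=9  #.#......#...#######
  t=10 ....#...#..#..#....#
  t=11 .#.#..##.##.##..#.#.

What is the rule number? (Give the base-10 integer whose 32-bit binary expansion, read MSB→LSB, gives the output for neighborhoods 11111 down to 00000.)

  nb #####: next=.  (t=3,i=8, bit31=0)
  nb ####.: next=#  (t=2,i=7, bit30=1)
  nb ###.#: next=.  (t=3,i=0, bit29=0)
  nb ###..: next=#  (t=0,i=9, bit28=1)
  nb ##.##: next=#  (t=0,i=6, bit27=1)
  nb ##.#.: next=.  (t=1,i=10, bit26=0)
  nb ##..#: next=.  (t=0,i=10, bit25=0)
  nb ##...: next=#  (t=0,i=14, bit24=1)
  nb #.###: next=.  (t=0,i=7, bit23=0)
  nb #.##.: next=#  (t=1,i=8, bit22=1)
  nb #.#.#: next=.  (t=1,i=11, bit21=0)
  nb #.#..: next=.  (t=4,i=7, bit20=0)
  nb #..##: next=#  (t=0,i=11, bit19=1)
  nb #..#.: next=#  (t=1,i=0, bit18=1)
  nb #...#: next=#  (t=2,i=10, bit17=1)
  nb #....: next=#  (t=0,i=1, bit16=1)
  nb .####: next=#  (t=2,i=6, bit15=1)
  nb .###.: next=#  (t=0,i=8, bit14=1)
  nb .##.#: next=.  (t=0,i=5, bit13=0)
  nb .##..: next=#  (t=0,i=13, bit12=1)
  nb .#.##: next=#  (t=1,i=7, bit11=1)
  nb .#.#.: next=.  (t=4,i=0, bit10=0)
  nb .#..#: next=#  (t=1,i=19, bit9=1)
  nb .#...: next=.  (t=0,i=0, bit8=0)
  nb ..###: next=.  (t=3,i=18, bit7=0)
  nb ..##.: next=.  (t=0,i=4, bit6=0)
  nb ..#.#: next=#  (t=1,i=6, bit5=1)
  nb ..#..: next=.  (t=0,i=19, bit4=0)
  nb ...##: next=.  (t=0,i=3, bit3=0)
  nb ...#.: next=#  (t=0,i=18, bit2=1)
  nb ....#: next=.  (t=0,i=2, bit1=0)
  nb .....: next=.  (t=0,i=16, bit0=0)
  bits 01011001010011111101101000100100 = 1498405412

1498405412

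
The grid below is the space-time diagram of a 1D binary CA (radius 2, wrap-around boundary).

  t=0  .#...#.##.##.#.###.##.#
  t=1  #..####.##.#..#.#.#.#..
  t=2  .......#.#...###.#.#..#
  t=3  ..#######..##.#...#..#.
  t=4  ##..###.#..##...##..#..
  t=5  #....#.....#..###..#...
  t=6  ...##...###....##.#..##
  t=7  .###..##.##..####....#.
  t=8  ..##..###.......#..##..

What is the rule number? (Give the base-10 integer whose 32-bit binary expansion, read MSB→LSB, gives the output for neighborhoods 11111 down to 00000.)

2550557807

  #####|#  b31=1 t=3,i=4
  ####.|.  b30=0 t=1,i=5
  ###.#|.  b29=0 t=0,i=17
  ###..|#  b28=1 t=3,i=8
  ##.##|#  b27=1 t=0,i=9
  ##.#.|.  b26=0 t=0,i=12
  ##..#|.  b25=0 t=3,i=9
  ##...|.  b24=0 t=4,i=13
  #.###|.  b23=0 t=0,i=15
  #.##.|.  b22=0 t=0,i=7
  #.#.#|.  b21=0 t=0,i=13
  #.#..|.  b20=0 t=0,i=1
  #..##|.  b19=0 t=1,i=2
  #..#.|#  b18=1 t=1,i=13
  #...#|#  b17=1 t=0,i=3
  #....|.  b16=0 t=2,i=1
  .####|.  b15=0 t=1,i=4
  .###.|#  b14=1 t=0,i=16
  .##.#|#  b13=1 t=0,i=8
  .##..|.  b12=0 t=4,i=1
  .#.##|#  b11=1 t=0,i=6
  .#.#.|#  b10=1 t=0,i=0
  .#..#|.  b9=0 t=1,i=1
  .#...|.  b8=0 t=0,i=2
  ..###|.  b7=0 t=1,i=3
  ..##.|#  b6=1 t=3,i=11
  ..#.#|#  b5=1 t=0,i=5
  ..#..|.  b4=0 t=1,i=0
  ...##|#  b3=1 t=2,i=12
  ...#.|#  b2=1 t=0,i=4
  ....#|#  b1=1 t=2,i=5
  .....|#  b0=1 t=2,i=2
  bits 10011000000001100110110001101111 = 2550557807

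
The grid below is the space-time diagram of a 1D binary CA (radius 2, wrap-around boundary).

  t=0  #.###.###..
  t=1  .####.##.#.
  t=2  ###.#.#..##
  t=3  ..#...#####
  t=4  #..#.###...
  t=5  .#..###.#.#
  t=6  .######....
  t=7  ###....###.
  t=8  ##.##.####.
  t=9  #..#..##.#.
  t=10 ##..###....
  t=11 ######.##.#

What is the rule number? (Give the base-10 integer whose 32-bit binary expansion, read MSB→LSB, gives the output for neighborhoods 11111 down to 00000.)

  nb #####: next=.  (t=2,i=0, bit31=0)
  nb ####.: next=.  (t=1,i=3, bit30=0)
  nb ###.#: next=#  (t=0,i=4, bit29=1)
  nb ###..: next=.  (t=0,i=8, bit28=0)
  nb ##.##: next=.  (t=0,i=5, bit27=0)
  nb ##.#.: next=.  (t=1,i=8, bit26=0)
  nb ##..#: next=#  (t=0,i=9, bit25=1)
  nb ##...: next=#  (t=4,i=8, bit24=1)
  nb #.###: next=#  (t=0,i=2, bit23=1)
  nb #.##.: next=#  (t=1,i=6, bit22=1)
  nb #.#.#: next=.  (t=2,i=4, bit21=0)
  nb #.#..: next=#  (t=1,i=9, bit20=1)
  nb #..##: next=#  (t=1,i=0, bit19=1)
  nb #..#.: next=.  (t=0,i=10, bit18=0)
  nb #...#: next=.  (t=3,i=4, bit17=0)
  nb #....: next=#  (t=6,i=8, bit16=1)
  nb .####: next=#  (t=1,i=2, bit15=1)
  nb .###.: next=#  (t=0,i=3, bit14=1)
  nb .##.#: next=.  (t=1,i=7, bit13=0)
  nb .##..: next=#  (t=10,i=1, bit12=1)
  nb .#.##: next=#  (t=0,i=1, bit11=1)
  nb .#.#.: next=.  (t=2,i=5, bit10=0)
  nb .#..#: next=#  (t=1,i=10, bit9=1)
  nb .#...: next=#  (t=3,i=3, bit8=1)
  nb ..###: next=#  (t=1,i=1, bit7=1)
  nb ..##.: next=#  (t=9,i=6, bit6=1)
  nb ..#.#: next=.  (t=0,i=0, bit5=0)
  nb ..#..: next=.  (t=3,i=2, bit4=0)
  nb ...##: next=#  (t=3,i=5, bit3=1)
  nb ...#.: next=#  (t=4,i=10, bit2=1)
  nb ....#: next=.  (t=6,i=10, bit1=0)
  nb .....: next=#  (t=6,i=9, bit0=1)
  bits 00100011110110011101101111001101 = 601480141

601480141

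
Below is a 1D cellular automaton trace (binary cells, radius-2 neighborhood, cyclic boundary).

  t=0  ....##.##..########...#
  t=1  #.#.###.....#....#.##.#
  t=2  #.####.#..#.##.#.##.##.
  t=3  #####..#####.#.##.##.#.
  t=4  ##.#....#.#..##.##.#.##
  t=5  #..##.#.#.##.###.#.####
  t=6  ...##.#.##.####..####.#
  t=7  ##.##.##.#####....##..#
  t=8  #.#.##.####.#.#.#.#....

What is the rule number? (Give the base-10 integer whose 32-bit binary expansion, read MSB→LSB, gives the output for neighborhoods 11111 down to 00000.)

1236724594

  [31] ##### => .  t=0,i=13
  [30] ####. => #  t=0,i=17
  [29] ###.# => .  t=2,i=5
  [28] ###.. => .  t=0,i=18
  [27] ##.## => #  t=0,i=6
  [26] ##.#. => .  t=1,i=1
  [25] ##..# => .  t=0,i=9
  [24] ##... => #  t=0,i=19
  [23] #.### => #  t=1,i=4
  [22] #.##. => .  t=0,i=7
  [21] #.#.# => #  t=1,i=2
  [20] #.#.. => #  t=2,i=7
  [19] #..## => .  t=0,i=10
  [18] #..#. => #  t=2,i=9
  [17] #...# => #  t=0,i=20
  [16] #.... => .  t=0,i=1
  [15] .#### => #  t=0,i=12
  [14] .###. => #  t=1,i=5
  [13] .##.# => #  t=0,i=5
  [12] .##.. => .  t=0,i=8
  [11] .#.## => #  t=1,i=3
  [10] .#.#. => .  t=4,i=9
  [9] .#..# => #  t=2,i=8
  [8] .#... => #  t=0,i=0
  [7] ..### => .  t=0,i=11
  [6] ..##. => #  t=0,i=4
  [5] ..#.# => #  t=1,i=17
  [4] ..#.. => #  t=0,i=22
  [3] ...## => .  t=0,i=3
  [2] ...#. => .  t=0,i=21
  [1] ....# => #  t=0,i=2
  [0] ..... => .  t=1,i=9
  bits 01001001101101101110101101110010 = 1236724594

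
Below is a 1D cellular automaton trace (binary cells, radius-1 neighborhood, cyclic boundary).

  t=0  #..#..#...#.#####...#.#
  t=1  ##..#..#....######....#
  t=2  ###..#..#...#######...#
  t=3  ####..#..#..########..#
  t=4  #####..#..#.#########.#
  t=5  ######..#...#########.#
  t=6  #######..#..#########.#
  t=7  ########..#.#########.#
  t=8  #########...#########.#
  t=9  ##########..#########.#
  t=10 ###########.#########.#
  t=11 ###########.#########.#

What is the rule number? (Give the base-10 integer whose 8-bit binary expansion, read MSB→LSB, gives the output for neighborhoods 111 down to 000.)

216

  [7] ### => #  t=0,i=13
  [6] ##. => #  t=0,i=0
  [5] #.# => .  t=0,i=11
  [4] #.. => #  t=0,i=1
  [3] .## => #  t=0,i=12
  [2] .#. => .  t=0,i=3
  [1] ..# => .  t=0,i=2
  [0] ... => .  t=0,i=8
  bits 11011000 = 216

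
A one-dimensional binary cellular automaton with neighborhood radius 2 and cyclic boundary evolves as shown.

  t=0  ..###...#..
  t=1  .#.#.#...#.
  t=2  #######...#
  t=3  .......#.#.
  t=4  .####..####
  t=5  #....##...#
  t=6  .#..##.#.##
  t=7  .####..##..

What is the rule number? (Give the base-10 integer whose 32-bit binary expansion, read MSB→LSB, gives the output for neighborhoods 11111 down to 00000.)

725372777

  [31] ##### => .  t=2,i=1
  [30] ####. => .  t=2,i=5
  [29] ###.# => #  t=4,i=10
  [28] ###.. => .  t=0,i=4
  [27] ##.## => #  t=4,i=0
  [26] ##.#. => .  t=6,i=0
  [25] ##..# => #  t=4,i=5
  [24] ##... => #  t=0,i=5
  [23] #.### => .  t=4,i=1
  [22] #.##. => .  t=6,i=9
  [21] #.#.# => #  t=1,i=3
  [20] #.#.. => #  t=1,i=5
  [19] #..## => #  t=4,i=6
  [18] #..#. => #  t=1,i=0
  [17] #...# => .  t=0,i=6
  [16] #.... => .  t=0,i=10
  [15] .#### => .  t=2,i=0
  [14] .###. => #  t=0,i=3
  [13] .##.# => .  t=6,i=5
  [12] .##.. => .  t=5,i=0
  [11] .#.## => #  t=6,i=8
  [10] .#.#. => #  t=1,i=2
  [9] .#..# => #  t=1,i=10
  [8] .#... => #  t=0,i=9
  [7] ..### => .  t=0,i=2
  [6] ..##. => #  t=5,i=5
  [5] ..#.# => #  t=1,i=1
  [4] ..#.. => .  t=0,i=8
  [3] ...## => #  t=0,i=1
  [2] ...#. => .  t=0,i=7
  [1] ....# => .  t=0,i=0
  [0] ..... => #  t=3,i=1
  bits 00101011001111000100111101101001 = 725372777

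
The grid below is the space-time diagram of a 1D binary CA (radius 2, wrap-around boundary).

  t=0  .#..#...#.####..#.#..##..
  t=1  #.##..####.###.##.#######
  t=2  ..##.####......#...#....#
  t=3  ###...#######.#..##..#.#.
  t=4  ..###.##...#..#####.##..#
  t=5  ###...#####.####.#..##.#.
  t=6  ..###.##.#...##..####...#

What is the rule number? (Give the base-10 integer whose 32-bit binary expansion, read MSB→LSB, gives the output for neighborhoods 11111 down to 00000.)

1365220069

  [31] ##### => .  t=1,i=20
  [30] ####. => #  t=0,i=12
  [29] ###.# => .  t=1,i=0
  [28] ###.. => #  t=0,i=13
  [27] ##.## => .  t=1,i=1
  [26] ##.#. => .  t=3,i=13
  [25] ##..# => .  t=0,i=14
  [24] ##... => #  t=0,i=23
  [23] #.### => .  t=0,i=10
  [22] #.##. => #  t=1,i=2
  [21] #.#.# => .  t=3,i=23
  [20] #.#.. => #  t=0,i=18
  [19] #..## => #  t=0,i=20
  [18] #..#. => #  t=0,i=3
  [17] #...# => #  t=0,i=6
  [16] #.... => #  t=2,i=10
  [15] .#### => #  t=0,i=11
  [14] .###. => .  t=1,i=12
  [13] .##.# => .  t=1,i=16
  [12] .##.. => #  t=0,i=22
  [11] .#.## => #  t=0,i=9
  [10] .#.#. => .  t=0,i=17
  [9] .#..# => #  t=0,i=2
  [8] .#... => .  t=0,i=5
  [7] ..### => #  t=1,i=6
  [6] ..##. => #  t=0,i=21
  [5] ..#.# => #  t=0,i=8
  [4] ..#.. => .  t=0,i=1
  [3] ...## => .  t=3,i=5
  [2] ...#. => #  t=0,i=0
  [1] ....# => .  t=2,i=13
  [0] ..... => #  t=2,i=11
  bits 01010001010111111001101011100101 = 1365220069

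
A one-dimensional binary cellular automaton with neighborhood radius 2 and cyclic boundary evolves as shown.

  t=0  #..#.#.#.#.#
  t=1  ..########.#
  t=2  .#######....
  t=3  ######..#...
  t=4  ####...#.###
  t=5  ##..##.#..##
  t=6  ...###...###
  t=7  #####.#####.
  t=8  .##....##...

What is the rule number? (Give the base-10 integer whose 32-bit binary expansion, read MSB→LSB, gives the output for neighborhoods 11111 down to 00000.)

2171528680

  nb #####: next=#  (t=1,i=4, bit31=1)
  nb ####.: next=.  (t=1,i=8, bit30=0)
  nb ###.#: next=.  (t=1,i=9, bit29=0)
  nb ###..: next=.  (t=2,i=7, bit28=0)
  nb ##.##: next=.  (t=7,i=5, bit27=0)
  nb ##.#.: next=.  (t=1,i=10, bit26=0)
  nb ##..#: next=.  (t=0,i=1, bit25=0)
  nb ##...: next=#  (t=2,i=8, bit24=1)
  nb #.###: next=.  (t=4,i=9, bit23=0)
  nb #.##.: next=#  (t=0,i=11, bit22=1)
  nb #.#.#: next=#  (t=0,i=5, bit21=1)
  nb #.#..: next=.  (t=1,i=11, bit20=0)
  nb #..##: next=#  (t=1,i=1, bit19=1)
  nb #..#.: next=#  (t=0,i=2, bit18=1)
  nb #...#: next=#  (t=3,i=10, bit17=1)
  nb #....: next=.  (t=2,i=9, bit16=0)
  nb .####: next=#  (t=1,i=3, bit15=1)
  nb .###.: next=#  (t=6,i=4, bit14=1)
  nb .##.#: next=#  (t=5,i=5, bit13=1)
  nb .##..: next=.  (t=0,i=0, bit12=0)
  nb .#.##: next=.  (t=0,i=10, bit11=0)
  nb .#.#.: next=#  (t=0,i=4, bit10=1)
  nb .#..#: next=.  (t=1,i=0, bit9=0)
  nb .#...: next=#  (t=3,i=9, bit8=1)
  nb ..###: next=#  (t=1,i=2, bit7=1)
  nb ..##.: next=#  (t=5,i=4, bit6=1)
  nb ..#.#: next=#  (t=0,i=3, bit5=1)
  nb ..#..: next=.  (t=3,i=8, bit4=0)
  nb ...##: next=#  (t=2,i=0, bit3=1)
  nb ...#.: next=.  (t=4,i=6, bit2=0)
  nb ....#: next=.  (t=2,i=11, bit1=0)
  nb .....: next=.  (t=2,i=10, bit0=0)
  bits 10000001011011101110010111101000 = 2171528680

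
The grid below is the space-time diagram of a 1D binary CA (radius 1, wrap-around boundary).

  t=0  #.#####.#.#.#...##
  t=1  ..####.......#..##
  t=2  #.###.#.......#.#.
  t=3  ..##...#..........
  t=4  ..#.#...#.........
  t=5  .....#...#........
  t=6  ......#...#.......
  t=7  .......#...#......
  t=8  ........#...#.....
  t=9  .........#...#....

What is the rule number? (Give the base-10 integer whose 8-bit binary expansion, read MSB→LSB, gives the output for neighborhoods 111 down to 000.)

  ### -> #   bit 7 = 1  t=0,i=3
  ##. -> .   bit 6 = 0  t=0,i=0
  #.# -> .   bit 5 = 0  t=0,i=1
  #.. -> #   bit 4 = 1  t=0,i=13
  .## -> #   bit 3 = 1  t=0,i=2
  .#. -> .   bit 2 = 0  t=0,i=8
  ..# -> .   bit 1 = 0  t=0,i=15
  ... -> .   bit 0 = 0  t=0,i=14
  bits 10011000 = 152

152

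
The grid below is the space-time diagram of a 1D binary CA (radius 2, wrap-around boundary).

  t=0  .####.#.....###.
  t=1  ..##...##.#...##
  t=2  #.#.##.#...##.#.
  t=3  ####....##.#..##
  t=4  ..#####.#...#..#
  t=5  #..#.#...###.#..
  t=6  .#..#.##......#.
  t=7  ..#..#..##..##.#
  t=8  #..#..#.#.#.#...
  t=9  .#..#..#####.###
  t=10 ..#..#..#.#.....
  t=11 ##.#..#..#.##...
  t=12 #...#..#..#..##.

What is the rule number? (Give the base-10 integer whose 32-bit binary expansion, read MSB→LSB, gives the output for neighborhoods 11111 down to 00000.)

1394839366

  ##### -> .   bit 31 = 0  t=3,i=0
  ####. -> #   bit 30 = 1  t=0,i=3
  ###.# -> .   bit 29 = 0  t=0,i=4
  ###.. -> #   bit 28 = 1  t=0,i=14
  ##.## -> .   bit 27 = 0  t=9,i=12
  ##.#. -> .   bit 26 = 0  t=0,i=5
  ##..# -> #   bit 25 = 1  t=0,i=15
  ##... -> #   bit 24 = 1  t=1,i=4
  #.### -> .   bit 23 = 0  t=9,i=13
  #.##. -> .   bit 22 = 0  t=2,i=4
  #.#.# -> #   bit 21 = 1  t=2,i=0
  #.#.. -> .   bit 20 = 0  t=0,i=6
  #..## -> .   bit 19 = 0  t=0,i=0
  #..#. -> .   bit 18 = 0  t=4,i=14
  #...# -> #   bit 17 = 1  t=1,i=5
  #.... -> #   bit 16 = 1  t=0,i=8
  .#### -> #   bit 15 = 1  t=0,i=2
  .###. -> .   bit 14 = 0  t=0,i=13
  .##.# -> .   bit 13 = 0  t=1,i=8
  .##.. -> .   bit 12 = 0  t=1,i=3
  .#.## -> #   bit 11 = 1  t=2,i=3
  .#.#. -> #   bit 10 = 1  t=2,i=1
  .#..# -> #   bit 9 = 1  t=3,i=12
  .#... -> #   bit 8 = 1  t=0,i=7
  ..### -> .   bit 7 = 0  t=0,i=1
  ..##. -> #   bit 6 = 1  t=1,i=2
  ..#.# -> .   bit 5 = 0  t=5,i=3
  ..#.. -> .   bit 4 = 0  t=4,i=12
  ...## -> .   bit 3 = 0  t=0,i=11
  ...#. -> #   bit 2 = 1  t=4,i=11
  ....# -> #   bit 1 = 1  t=0,i=10
  ..... -> .   bit 0 = 0  t=0,i=9
  bits 01010011001000111000111101000110 = 1394839366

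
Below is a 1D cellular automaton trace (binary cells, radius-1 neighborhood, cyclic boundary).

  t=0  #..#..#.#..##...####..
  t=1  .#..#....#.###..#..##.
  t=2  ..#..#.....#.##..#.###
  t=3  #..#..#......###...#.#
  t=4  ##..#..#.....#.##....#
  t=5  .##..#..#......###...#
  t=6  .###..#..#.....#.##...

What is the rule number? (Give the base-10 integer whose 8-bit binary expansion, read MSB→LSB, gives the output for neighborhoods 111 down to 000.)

88

  ###|.  b7=0 t=0,i=17
  ##.|#  b6=1 t=0,i=12
  #.#|.  b5=0 t=0,i=7
  #..|#  b4=1 t=0,i=1
  .##|#  b3=1 t=0,i=11
  .#.|.  b2=0 t=0,i=0
  ..#|.  b1=0 t=0,i=2
  ...|.  b0=0 t=0,i=14
  bits 01011000 = 88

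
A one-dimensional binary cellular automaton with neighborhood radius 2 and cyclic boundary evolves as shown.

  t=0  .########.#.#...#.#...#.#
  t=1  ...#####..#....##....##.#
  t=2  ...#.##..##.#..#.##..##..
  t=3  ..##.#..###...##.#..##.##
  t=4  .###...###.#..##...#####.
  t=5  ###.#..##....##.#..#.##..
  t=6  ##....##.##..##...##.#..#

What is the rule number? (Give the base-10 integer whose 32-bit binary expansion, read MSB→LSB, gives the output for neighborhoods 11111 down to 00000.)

  [31] ##### => #  t=0,i=3
  [30] ####. => #  t=0,i=7
  [29] ###.# => .  t=0,i=8
  [28] ###.. => .  t=1,i=7
  [27] ##.## => #  t=3,i=22
  [26] ##.#. => .  t=0,i=9
  [25] ##..# => .  t=1,i=8
  [24] ##... => #  t=1,i=17
  [23] #.### => .  t=0,i=1
  [22] #.##. => #  t=2,i=5
  [21] #.#.# => #  t=0,i=10
  [20] #.#.. => .  t=0,i=12
  [19] #..## => #  t=2,i=8
  [18] #..#. => #  t=1,i=9
  [17] #...# => .  t=0,i=14
  [16] #.... => #  t=1,i=12
  [15] .#### => .  t=0,i=2
  [14] .###. => #  t=3,i=9
  [13] .##.# => #  t=1,i=22
  [12] .##.. => .  t=1,i=16
  [11] .#.## => .  t=0,i=0
  [10] .#.#. => .  t=0,i=11
  [9] .#..# => .  t=2,i=13
  [8] .#... => .  t=0,i=13
  [7] ..### => #  t=1,i=3
  [6] ..##. => #  t=1,i=15
  [5] ..#.# => #  t=0,i=16
  [4] ..#.. => #  t=1,i=10
  [3] ...## => .  t=1,i=2
  [2] ...#. => #  t=0,i=15
  [1] ....# => .  t=1,i=13
  [0] ..... => .  t=2,i=0
  bits 11001001011011010110000011110100 = 3379388660

3379388660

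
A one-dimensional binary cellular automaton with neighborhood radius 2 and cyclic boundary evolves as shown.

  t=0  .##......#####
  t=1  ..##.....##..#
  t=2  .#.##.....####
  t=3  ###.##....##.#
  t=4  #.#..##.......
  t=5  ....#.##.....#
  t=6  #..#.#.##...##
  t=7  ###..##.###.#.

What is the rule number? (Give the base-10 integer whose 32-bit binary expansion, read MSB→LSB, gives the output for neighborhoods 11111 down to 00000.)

925800852

  [31] ##### => .  t=0,i=11
  [30] ####. => .  t=0,i=12
  [29] ###.# => #  t=0,i=13
  [28] ###.. => #  t=6,i=0
  [27] ##.## => .  t=0,i=0
  [26] ##.#. => #  t=2,i=0
  [25] ##..# => #  t=1,i=11
  [24] ##... => #  t=0,i=3
  [23] #.### => .  t=3,i=13
  [22] #.##. => .  t=0,i=1
  [21] #.#.# => #  t=2,i=1
  [20] #.#.. => .  t=4,i=2
  [19] #..## => #  t=1,i=1
  [18] #..#. => #  t=1,i=12
  [17] #...# => #  t=6,i=10
  [16] #.... => .  t=0,i=4
  [15] .#### => #  t=0,i=10
  [14] .###. => .  t=6,i=13
  [13] .##.# => .  t=3,i=11
  [12] .##.. => #  t=0,i=2
  [11] .#.## => #  t=2,i=2
  [10] .#.#. => .  t=4,i=1
  [9] .#..# => .  t=1,i=0
  [8] .#... => #  t=5,i=0
  [7] ..### => #  t=0,i=9
  [6] ..##. => .  t=1,i=2
  [5] ..#.# => .  t=4,i=0
  [4] ..#.. => #  t=1,i=13
  [3] ...## => .  t=0,i=8
  [2] ...#. => #  t=4,i=13
  [1] ....# => .  t=0,i=7
  [0] ..... => .  t=0,i=5
  bits 00110111001011101001100110010100 = 925800852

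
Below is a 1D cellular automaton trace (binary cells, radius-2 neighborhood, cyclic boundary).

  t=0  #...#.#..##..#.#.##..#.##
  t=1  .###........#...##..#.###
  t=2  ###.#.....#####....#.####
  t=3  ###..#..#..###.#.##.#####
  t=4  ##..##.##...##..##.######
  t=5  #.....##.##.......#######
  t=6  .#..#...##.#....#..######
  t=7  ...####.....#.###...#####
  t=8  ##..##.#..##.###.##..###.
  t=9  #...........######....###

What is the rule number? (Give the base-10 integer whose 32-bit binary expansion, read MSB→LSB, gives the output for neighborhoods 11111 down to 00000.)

3922118934

  #####|#  b31=1 t=2,i=0
  ####.|#  b30=1 t=2,i=1
  ###.#|#  b29=1 t=1,i=24
  ###..|.  b28=0 t=0,i=0
  ##.##|#  b27=1 t=1,i=0
  ##.#.|.  b26=0 t=2,i=3
  ##..#|.  b25=0 t=0,i=11
  ##...|#  b24=1 t=0,i=1
  #.###|#  b23=1 t=0,i=23
  #.##.|#  b22=1 t=0,i=17
  #.#.#|.  b21=0 t=0,i=15
  #.#..|.  b20=0 t=0,i=6
  #..##|.  b19=0 t=0,i=8
  #..#.|#  b18=1 t=0,i=12
  #...#|#  b17=1 t=0,i=2
  #....|.  b16=0 t=1,i=5
  .####|#  b15=1 t=2,i=11
  .###.|#  b14=1 t=0,i=24
  .##.#|.  b13=0 t=3,i=18
  .##..|.  b12=0 t=0,i=10
  .#.##|#  b11=1 t=0,i=16
  .#.#.|.  b10=0 t=0,i=5
  .#..#|.  b9=0 t=0,i=7
  .#...|#  b8=1 t=1,i=13
  ..###|.  b7=0 t=2,i=10
  ..##.|.  b6=0 t=0,i=9
  ..#.#|.  b5=0 t=0,i=4
  ..#..|#  b4=1 t=1,i=12
  ...##|.  b3=0 t=1,i=15
  ...#.|#  b2=1 t=0,i=3
  ....#|#  b1=1 t=1,i=10
  .....|.  b0=0 t=1,i=6
  bits 11101001110001101100100100010110 = 3922118934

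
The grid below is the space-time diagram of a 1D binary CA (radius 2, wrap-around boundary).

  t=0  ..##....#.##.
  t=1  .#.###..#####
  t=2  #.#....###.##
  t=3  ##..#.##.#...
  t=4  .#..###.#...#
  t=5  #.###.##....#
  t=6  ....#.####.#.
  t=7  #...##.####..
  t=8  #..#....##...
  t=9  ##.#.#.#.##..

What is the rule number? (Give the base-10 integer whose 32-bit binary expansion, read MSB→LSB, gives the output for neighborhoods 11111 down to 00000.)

1699323576

  ##### -> .   bit 31 = 0  t=1,i=10
  ####. -> #   bit 30 = 1  t=1,i=11
  ###.# -> #   bit 29 = 1  t=1,i=12
  ###.. -> .   bit 28 = 0  t=1,i=5
  ##.## -> .   bit 27 = 0  t=2,i=10
  ##.#. -> #   bit 26 = 1  t=1,i=0
  ##..# -> .   bit 25 = 0  t=1,i=6
  ##... -> #   bit 24 = 1  t=0,i=4
  #.### -> .   bit 23 = 0  t=1,i=3
  #.##. -> #   bit 22 = 1  t=0,i=10
  #.#.# -> .   bit 21 = 0  t=1,i=1
  #.#.. -> .   bit 20 = 0  t=2,i=2
  #..## -> #   bit 19 = 1  t=1,i=7
  #..#. -> .   bit 18 = 0  t=3,i=3
  #...# -> .   bit 17 = 0  t=0,i=0
  #.... -> #   bit 16 = 1  t=0,i=5
  .#### -> #   bit 15 = 1  t=1,i=9
  .###. -> .   bit 14 = 0  t=1,i=4
  .##.# -> .   bit 13 = 0  t=3,i=7
  .##.. -> #   bit 12 = 1  t=0,i=3
  .#.## -> #   bit 11 = 1  t=0,i=9
  .#.#. -> #   bit 10 = 1  t=4,i=0
  .#..# -> #   bit 9 = 1  t=4,i=2
  .#... -> .   bit 8 = 0  t=2,i=3
  ..### -> #   bit 7 = 1  t=1,i=8
  ..##. -> .   bit 6 = 0  t=0,i=2
  ..#.# -> #   bit 5 = 1  t=0,i=8
  ..#.. -> #   bit 4 = 1  t=7,i=0
  ...## -> #   bit 3 = 1  t=0,i=1
  ...#. -> .   bit 2 = 0  t=0,i=7
  ....# -> .   bit 1 = 0  t=0,i=6
  ..... -> .   bit 0 = 0  t=6,i=1
  bits 01100101010010011001111010111000 = 1699323576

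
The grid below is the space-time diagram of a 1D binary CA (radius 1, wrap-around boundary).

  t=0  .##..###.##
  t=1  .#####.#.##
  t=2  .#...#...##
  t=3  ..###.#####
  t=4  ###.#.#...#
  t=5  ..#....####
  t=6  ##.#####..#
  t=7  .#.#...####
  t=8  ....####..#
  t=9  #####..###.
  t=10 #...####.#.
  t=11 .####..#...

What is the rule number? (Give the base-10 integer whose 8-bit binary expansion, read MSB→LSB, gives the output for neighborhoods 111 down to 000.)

  nb ###: next=.  (t=0,i=6, bit7=0)
  nb ##.: next=#  (t=0,i=2, bit6=1)
  nb #.#: next=.  (t=0,i=0, bit5=0)
  nb #..: next=#  (t=0,i=3, bit4=1)
  nb .##: next=#  (t=0,i=1, bit3=1)
  nb .#.: next=.  (t=1,i=7, bit2=0)
  nb ..#: next=#  (t=0,i=4, bit1=1)
  nb ...: next=#  (t=2,i=3, bit0=1)
  bits 01011011 = 91

91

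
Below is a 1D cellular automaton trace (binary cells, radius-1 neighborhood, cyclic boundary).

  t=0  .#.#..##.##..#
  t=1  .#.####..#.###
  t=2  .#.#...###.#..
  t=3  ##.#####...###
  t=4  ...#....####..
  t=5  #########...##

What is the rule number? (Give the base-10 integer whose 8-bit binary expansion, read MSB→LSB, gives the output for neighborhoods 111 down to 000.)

  ### -> .   bit 7 = 0  t=1,i=4
  ##. -> .   bit 6 = 0  t=0,i=7
  #.# -> .   bit 5 = 0  t=0,i=0
  #.. -> #   bit 4 = 1  t=0,i=4
  .## -> #   bit 3 = 1  t=0,i=6
  .#. -> #   bit 2 = 1  t=0,i=1
  ..# -> #   bit 1 = 1  t=0,i=5
  ... -> #   bit 0 = 1  t=2,i=5
  bits 00011111 = 31

31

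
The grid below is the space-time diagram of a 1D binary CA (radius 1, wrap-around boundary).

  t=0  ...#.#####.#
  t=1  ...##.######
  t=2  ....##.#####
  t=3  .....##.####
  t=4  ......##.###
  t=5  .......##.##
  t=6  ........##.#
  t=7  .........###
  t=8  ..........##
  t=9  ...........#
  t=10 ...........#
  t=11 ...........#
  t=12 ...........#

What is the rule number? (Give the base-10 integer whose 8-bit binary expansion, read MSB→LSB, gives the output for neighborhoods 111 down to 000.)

  ### -> #   bit 7 = 1  t=0,i=6
  ##. -> #   bit 6 = 1  t=0,i=9
  #.# -> #   bit 5 = 1  t=0,i=4
  #.. -> .   bit 4 = 0  t=0,i=0
  .## -> .   bit 3 = 0  t=0,i=5
  .#. -> #   bit 2 = 1  t=0,i=3
  ..# -> .   bit 1 = 0  t=0,i=2
  ... -> .   bit 0 = 0  t=0,i=1
  bits 11100100 = 228

228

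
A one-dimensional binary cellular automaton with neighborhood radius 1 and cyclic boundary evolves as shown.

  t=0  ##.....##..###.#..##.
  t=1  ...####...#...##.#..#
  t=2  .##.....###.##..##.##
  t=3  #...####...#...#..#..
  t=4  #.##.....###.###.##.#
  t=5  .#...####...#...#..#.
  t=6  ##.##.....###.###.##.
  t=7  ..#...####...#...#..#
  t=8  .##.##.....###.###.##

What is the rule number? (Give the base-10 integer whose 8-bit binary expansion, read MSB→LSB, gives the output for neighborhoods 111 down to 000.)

  [7] ### => .  t=0,i=12
  [6] ##. => .  t=0,i=1
  [5] #.# => #  t=0,i=14
  [4] #.. => .  t=0,i=2
  [3] .## => .  t=0,i=0
  [2] .#. => #  t=0,i=15
  [1] ..# => #  t=0,i=6
  [0] ... => #  t=0,i=3
  bits 00100111 = 39

39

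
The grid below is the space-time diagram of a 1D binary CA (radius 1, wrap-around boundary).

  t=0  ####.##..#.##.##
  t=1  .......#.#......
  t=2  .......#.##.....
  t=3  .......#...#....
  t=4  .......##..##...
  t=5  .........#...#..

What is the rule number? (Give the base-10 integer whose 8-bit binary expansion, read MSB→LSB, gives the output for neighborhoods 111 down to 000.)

20

  ### -> .   bit 7 = 0  t=0,i=0
  ##. -> .   bit 6 = 0  t=0,i=3
  #.# -> .   bit 5 = 0  t=0,i=4
  #.. -> #   bit 4 = 1  t=0,i=7
  .## -> .   bit 3 = 0  t=0,i=5
  .#. -> #   bit 2 = 1  t=0,i=9
  ..# -> .   bit 1 = 0  t=0,i=8
  ... -> .   bit 0 = 0  t=1,i=0
  bits 00010100 = 20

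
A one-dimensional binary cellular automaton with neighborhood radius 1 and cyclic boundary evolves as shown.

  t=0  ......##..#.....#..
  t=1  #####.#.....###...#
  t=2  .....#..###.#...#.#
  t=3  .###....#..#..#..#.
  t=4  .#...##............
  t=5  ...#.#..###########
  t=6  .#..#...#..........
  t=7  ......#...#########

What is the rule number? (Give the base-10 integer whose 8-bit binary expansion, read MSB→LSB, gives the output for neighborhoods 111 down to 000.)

  [7] ### => .  t=1,i=0
  [6] ##. => .  t=0,i=7
  [5] #.# => #  t=1,i=5
  [4] #.. => .  t=0,i=8
  [3] .## => #  t=0,i=6
  [2] .#. => .  t=0,i=10
  [1] ..# => .  t=0,i=5
  [0] ... => #  t=0,i=0
  bits 00101001 = 41

41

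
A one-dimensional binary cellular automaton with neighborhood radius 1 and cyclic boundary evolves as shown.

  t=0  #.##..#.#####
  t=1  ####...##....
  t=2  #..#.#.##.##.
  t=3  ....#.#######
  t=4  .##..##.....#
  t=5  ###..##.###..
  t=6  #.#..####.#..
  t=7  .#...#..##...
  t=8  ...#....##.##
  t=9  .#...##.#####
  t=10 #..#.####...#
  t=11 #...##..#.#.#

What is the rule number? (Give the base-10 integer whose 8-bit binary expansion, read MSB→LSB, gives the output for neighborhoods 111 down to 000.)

  ###|.  b7=0 t=0,i=9
  ##.|#  b6=1 t=0,i=0
  #.#|#  b5=1 t=0,i=1
  #..|.  b4=0 t=0,i=4
  .##|#  b3=1 t=0,i=2
  .#.|.  b2=0 t=0,i=6
  ..#|.  b1=0 t=0,i=5
  ...|#  b0=1 t=1,i=5
  bits 01101001 = 105

105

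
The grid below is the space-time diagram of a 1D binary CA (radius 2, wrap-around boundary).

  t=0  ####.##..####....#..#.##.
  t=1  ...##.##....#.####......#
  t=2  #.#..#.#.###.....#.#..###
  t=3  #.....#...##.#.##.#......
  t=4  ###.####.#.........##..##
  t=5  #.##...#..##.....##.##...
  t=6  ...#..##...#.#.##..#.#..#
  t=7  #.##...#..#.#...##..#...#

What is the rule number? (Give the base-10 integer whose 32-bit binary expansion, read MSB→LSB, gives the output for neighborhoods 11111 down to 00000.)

3120649502

  [31] ##### => #  t=4,i=0
  [30] ####. => .  t=0,i=2
  [29] ###.# => #  t=0,i=3
  [28] ###.. => #  t=0,i=12
  [27] ##.## => #  t=0,i=4
  [26] ##.#. => .  t=2,i=1
  [25] ##..# => #  t=0,i=7
  [24] ##... => .  t=0,i=13
  [23] #.### => .  t=0,i=0
  [22] #.##. => .  t=0,i=5
  [21] #.#.# => .  t=2,i=7
  [20] #.#.. => .  t=2,i=2
  [19] #..## => .  t=0,i=8
  [18] #..#. => .  t=0,i=19
  [17] #...# => .  t=1,i=1
  [16] #.... => #  t=0,i=14
  [15] .#### => .  t=0,i=1
  [14] .###. => #  t=2,i=10
  [13] .##.# => .  t=0,i=23
  [12] .##.. => #  t=0,i=6
  [11] .#.## => .  t=0,i=21
  [10] .#.#. => #  t=2,i=6
  [9] .#..# => .  t=0,i=18
  [8] .#... => #  t=1,i=0
  [7] ..### => .  t=0,i=9
  [6] ..##. => .  t=1,i=3
  [5] ..#.# => .  t=0,i=20
  [4] ..#.. => #  t=0,i=17
  [3] ...## => #  t=1,i=2
  [2] ...#. => #  t=0,i=16
  [1] ....# => #  t=0,i=15
  [0] ..... => .  t=1,i=20
  bits 10111010000000010101010100011110 = 3120649502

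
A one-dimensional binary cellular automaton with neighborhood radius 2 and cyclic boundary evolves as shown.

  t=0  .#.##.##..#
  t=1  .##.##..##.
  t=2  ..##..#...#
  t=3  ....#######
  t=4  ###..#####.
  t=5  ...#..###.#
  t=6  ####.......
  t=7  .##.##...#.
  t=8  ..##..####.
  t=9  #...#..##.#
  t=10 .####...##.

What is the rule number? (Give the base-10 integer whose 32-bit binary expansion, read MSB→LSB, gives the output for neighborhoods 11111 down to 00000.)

3408374038

  ##### -> #   bit 31 = 1  t=3,i=6
  ####. -> #   bit 30 = 1  t=3,i=9
  ###.# -> .   bit 29 = 0  t=4,i=9
  ###.. -> .   bit 28 = 0  t=3,i=10
  ##.## -> #   bit 27 = 1  t=0,i=5
  ##.#. -> .   bit 26 = 0  t=5,i=9
  ##..# -> #   bit 25 = 1  t=0,i=8
  ##... -> #   bit 24 = 1  t=3,i=0
  #.### -> .   bit 23 = 0  t=4,i=0
  #.##. -> .   bit 22 = 0  t=0,i=3
  #.#.# -> #   bit 21 = 1  t=0,i=1
  #.#.. -> .   bit 20 = 0  t=5,i=10
  #..## -> .   bit 19 = 0  t=1,i=0
  #..#. -> #   bit 18 = 1  t=0,i=9
  #...# -> #   bit 17 = 1  t=2,i=8
  #.... -> #   bit 16 = 1  t=3,i=1
  .#### -> #   bit 15 = 1  t=3,i=5
  .###. -> .   bit 14 = 0  t=4,i=1
  .##.# -> #   bit 13 = 1  t=0,i=4
  .##.. -> .   bit 12 = 0  t=0,i=7
  .#.## -> #   bit 11 = 1  t=0,i=2
  .#.#. -> .   bit 10 = 0  t=0,i=0
  .#..# -> .   bit 9 = 0  t=2,i=0
  .#... -> #   bit 8 = 1  t=2,i=7
  ..### -> .   bit 7 = 0  t=3,i=4
  ..##. -> .   bit 6 = 0  t=1,i=1
  ..#.# -> .   bit 5 = 0  t=0,i=10
  ..#.. -> #   bit 4 = 1  t=2,i=6
  ...## -> .   bit 3 = 0  t=3,i=3
  ...#. -> #   bit 2 = 1  t=2,i=9
  ....# -> #   bit 1 = 1  t=3,i=2
  ..... -> .   bit 0 = 0  t=6,i=6
  bits 11001011001001111010100100010110 = 3408374038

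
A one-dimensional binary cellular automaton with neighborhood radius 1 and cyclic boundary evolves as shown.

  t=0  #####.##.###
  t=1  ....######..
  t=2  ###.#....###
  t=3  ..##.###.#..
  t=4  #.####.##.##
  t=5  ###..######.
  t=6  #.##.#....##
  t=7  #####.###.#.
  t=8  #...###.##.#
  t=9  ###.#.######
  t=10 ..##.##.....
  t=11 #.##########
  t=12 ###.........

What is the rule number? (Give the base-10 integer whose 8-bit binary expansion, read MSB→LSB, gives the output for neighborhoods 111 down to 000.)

  nb ###: next=.  (t=0,i=0, bit7=0)
  nb ##.: next=#  (t=0,i=4, bit6=1)
  nb #.#: next=#  (t=0,i=5, bit5=1)
  nb #..: next=#  (t=1,i=10, bit4=1)
  nb .##: next=#  (t=0,i=6, bit3=1)
  nb .#.: next=.  (t=2,i=4, bit2=0)
  nb ..#: next=.  (t=1,i=3, bit1=0)
  nb ...: next=#  (t=1,i=0, bit0=1)
  bits 01111001 = 121

121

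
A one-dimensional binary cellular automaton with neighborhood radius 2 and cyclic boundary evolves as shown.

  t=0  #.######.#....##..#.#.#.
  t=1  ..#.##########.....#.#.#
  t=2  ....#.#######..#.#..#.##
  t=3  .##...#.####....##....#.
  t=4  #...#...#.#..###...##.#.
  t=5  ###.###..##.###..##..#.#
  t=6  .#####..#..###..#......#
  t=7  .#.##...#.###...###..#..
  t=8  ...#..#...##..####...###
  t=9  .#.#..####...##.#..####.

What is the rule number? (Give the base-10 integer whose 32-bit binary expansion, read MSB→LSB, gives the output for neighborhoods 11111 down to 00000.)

  [31] ##### => #  t=0,i=4
  [30] ####. => #  t=0,i=6
  [29] ###.# => #  t=0,i=7
  [28] ###.. => .  t=1,i=13
  [27] ##.## => #  t=5,i=3
  [26] ##.#. => #  t=0,i=8
  [25] ##..# => .  t=0,i=16
  [24] ##... => .  t=1,i=14
  [23] #.### => #  t=0,i=2
  [22] #.##. => #  t=2,i=22
  [21] #.#.# => .  t=0,i=0
  [20] #.#.. => #  t=0,i=9
  [19] #..## => #  t=3,i=0
  [18] #..#. => .  t=0,i=17
  [17] #...# => #  t=3,i=4
  [16] #.... => #  t=0,i=11
  [15] .#### => .  t=0,i=3
  [14] .###. => #  t=4,i=14
  [13] .##.# => .  t=4,i=20
  [12] .##.. => .  t=0,i=15
  [11] .#.## => .  t=0,i=1
  [10] .#.#. => #  t=0,i=19
  [9] .#..# => .  t=1,i=0
  [8] .#... => #  t=0,i=10
  [7] ..### => #  t=4,i=13
  [6] ..##. => .  t=0,i=14
  [5] ..#.# => .  t=0,i=18
  [4] ..#.. => #  t=3,i=22
  [3] ...## => #  t=0,i=13
  [2] ...#. => .  t=1,i=18
  [1] ....# => #  t=0,i=12
  [0] ..... => .  t=1,i=16
  bits 11101100110110110100010110011010 = 3973793178

3973793178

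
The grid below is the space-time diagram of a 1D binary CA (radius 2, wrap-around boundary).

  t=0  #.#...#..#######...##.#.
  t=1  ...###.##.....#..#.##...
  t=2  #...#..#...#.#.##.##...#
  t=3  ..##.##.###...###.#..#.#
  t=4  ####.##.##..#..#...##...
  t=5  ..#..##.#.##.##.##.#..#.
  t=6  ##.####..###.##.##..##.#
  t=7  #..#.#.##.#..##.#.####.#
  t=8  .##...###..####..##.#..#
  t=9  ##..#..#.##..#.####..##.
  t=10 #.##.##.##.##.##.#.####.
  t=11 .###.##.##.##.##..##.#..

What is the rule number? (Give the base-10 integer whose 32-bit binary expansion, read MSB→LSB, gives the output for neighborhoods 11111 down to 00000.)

  ##### -> .   bit 31 = 0  t=0,i=11
  ####. -> #   bit 30 = 1  t=0,i=14
  ###.# -> .   bit 29 = 0  t=1,i=5
  ###.. -> .   bit 28 = 0  t=0,i=15
  ##.## -> .   bit 27 = 0  t=1,i=6
  ##.#. -> .   bit 26 = 0  t=0,i=21
  ##..# -> #   bit 25 = 1  t=4,i=10
  ##... -> .   bit 24 = 0  t=0,i=16
  #.### -> #   bit 23 = 1  t=3,i=8
  #.##. -> #   bit 22 = 1  t=1,i=7
  #.#.# -> .   bit 21 = 0  t=0,i=0
  #.#.. -> .   bit 20 = 0  t=0,i=2
  #..## -> #   bit 19 = 1  t=0,i=8
  #..#. -> #   bit 18 = 1  t=1,i=16
  #...# -> #   bit 17 = 1  t=0,i=4
  #.... -> .   bit 16 = 0  t=1,i=10
  .#### -> .   bit 15 = 0  t=0,i=10
  .###. -> #   bit 14 = 1  t=1,i=4
  .##.# -> #   bit 13 = 1  t=0,i=20
  .##.. -> .   bit 12 = 0  t=1,i=8
  .#.## -> #   bit 11 = 1  t=1,i=18
  .#.#. -> .   bit 10 = 0  t=0,i=1
  .#..# -> #   bit 9 = 1  t=0,i=7
  .#... -> #   bit 8 = 1  t=0,i=3
  ..### -> .   bit 7 = 0  t=0,i=9
  ..##. -> #   bit 6 = 1  t=0,i=19
  ..#.# -> .   bit 5 = 0  t=1,i=17
  ..#.. -> .   bit 4 = 0  t=0,i=6
  ...## -> .   bit 3 = 0  t=0,i=18
  ...#. -> #   bit 2 = 1  t=0,i=5
  ....# -> .   bit 1 = 0  t=1,i=1
  ..... -> #   bit 0 = 1  t=1,i=0
  bits 01000010110011100110101101000101 = 1120824133

1120824133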